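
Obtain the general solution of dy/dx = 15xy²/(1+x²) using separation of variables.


Separate: dy/y² = 15x/(1+x²) dx.
Integrate LHS: ∫ dy/y² = -1/y.
Integrate RHS via u = 1+x²: (15/2)ln(1+x²) + C.
Result: -1/y = (15/2)ln(1+x²) + C.


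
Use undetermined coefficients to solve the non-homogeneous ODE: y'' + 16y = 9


Homogeneous part: r² + 16 = 0 ⇒ r = ±4i, so y_h = C₁cos(4x) + C₂sin(4x).
Try constant y_p = A; plug in: 16A = 9 ⇒ A = 9/16.
General solution: y = C₁cos(4x) + C₂sin(4x) + 9/16.


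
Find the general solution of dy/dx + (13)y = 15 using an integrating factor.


P(x) = 13, Q(x) = 15; integrating factor μ = e^(13x).
(μ y)' = 15e^(13x) ⇒ μ y = (15/13)e^(13x) + C.
Divide by μ: y = 15/13 + Ce^(-13x).


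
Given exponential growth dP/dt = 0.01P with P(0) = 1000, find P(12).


The ODE dP/dt = 0.01P has solution P(t) = P(0)e^(0.01t).
Substitute P(0) = 1000 and t = 12: P(12) = 1000 e^(0.12) ≈ 1127.


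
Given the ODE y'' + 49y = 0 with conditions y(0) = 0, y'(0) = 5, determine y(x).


Characteristic roots of r² + 49 = 0 are ±7i, so y = C₁cos(7x) + C₂sin(7x).
Apply y(0) = 0: C₁ = 0. Differentiate and apply y'(0) = 5: 7·C₂ = 5, so C₂ = 5/7.
Particular solution: y = (5/7)sin(7x).


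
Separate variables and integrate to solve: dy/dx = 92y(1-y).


Separate: dy/[y(1-y)] = 92 dx.
Partial fractions: 1/[y(1-y)] = 1/y + 1/(1-y).
Integrate: ln|y/(1-y)| = 92x + C₀.
Solve for y: y = 1/(1 + Ce^(-92x)).


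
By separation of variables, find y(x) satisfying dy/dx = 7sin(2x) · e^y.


Separate: e^(-y) dy = 7sin(2x) dx.
Integrate: -e^(-y) = -(7/2)cos(2x) + C₀.
Rearrange: e^(-y) = (7/2)cos(2x) + C.


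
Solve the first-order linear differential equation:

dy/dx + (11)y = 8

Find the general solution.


P(x) = 11, Q(x) = 8; integrating factor μ = e^(11x).
(μ y)' = 8e^(11x) ⇒ μ y = (8/11)e^(11x) + C.
Divide by μ: y = 8/11 + Ce^(-11x).


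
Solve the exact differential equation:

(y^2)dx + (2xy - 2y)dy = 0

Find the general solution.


Check exactness: ∂M/∂y = 2y and ∂N/∂x = 2y; equal, so the equation is exact.
Integrate M with respect to x (treating y as constant): ∫M dx = xy^2 + h(y).
Differentiate w.r.t. y and set equal to N: the x-dependent terms already match, leaving h'(y) = -2y. Integrate: h(y) = -y^2.
So F(x,y) = xy^2 - y^2.
General solution: xy^2 - y^2 = C.


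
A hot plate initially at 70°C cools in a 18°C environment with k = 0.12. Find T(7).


Newton's law: dT/dt = -k(T - T_a) has solution T(t) = T_a + (T₀ - T_a)e^(-kt).
Plug in T_a = 18, T₀ = 70, k = 0.12, t = 7: T(7) = 18 + (52)e^(-0.84) ≈ 40.4°C.


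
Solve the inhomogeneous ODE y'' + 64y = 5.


Homogeneous part: r² + 64 = 0 ⇒ r = ±8i, so y_h = C₁cos(8x) + C₂sin(8x).
Try constant y_p = A; plug in: 64A = 5 ⇒ A = 5/64.
General solution: y = C₁cos(8x) + C₂sin(8x) + 5/64.


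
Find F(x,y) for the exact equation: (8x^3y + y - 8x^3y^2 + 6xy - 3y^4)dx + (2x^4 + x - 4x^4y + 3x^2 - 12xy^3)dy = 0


Check exactness: ∂M/∂y = 8x^3 + 1 - 16x^3y + 6x - 12y^3 and ∂N/∂x = 8x^3 + 1 - 16x^3y + 6x - 12y^3; equal, so the equation is exact.
Integrate M with respect to x (treating y as constant): ∫M dx = 2x^4y + xy - 2x^4y^2 + 3x^2y - 3xy^4 + h(y).
Differentiate w.r.t. y and set equal to N: all terms match, so h'(y) = 0 and h is a constant absorbed into C.
General solution: 2x^4y + xy - 2x^4y^2 + 3x^2y - 3xy^4 = C.


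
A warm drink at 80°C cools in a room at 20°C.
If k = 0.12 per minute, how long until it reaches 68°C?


From T(t) = T_a + (T₀ - T_a)e^(-kt), set T(t) = 68:
(68 - 20) / (80 - 20) = e^(-0.12t), so t = -ln(0.800)/0.12 ≈ 1.9 minutes.


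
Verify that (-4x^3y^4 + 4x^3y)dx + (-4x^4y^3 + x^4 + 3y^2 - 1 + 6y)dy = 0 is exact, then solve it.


Check exactness: ∂M/∂y = -16x^3y^3 + 4x^3 and ∂N/∂x = -16x^3y^3 + 4x^3; equal, so the equation is exact.
Integrate M with respect to x (treating y as constant): ∫M dx = -x^4y^4 + x^4y + h(y).
Differentiate w.r.t. y and set equal to N: the x-dependent terms already match, leaving h'(y) = 3y^2 - 1 + 6y. Integrate: h(y) = y^3 - y + 3y^2.
So F(x,y) = -x^4y^4 + x^4y + y^3 - y + 3y^2.
General solution: -x^4y^4 + x^4y + y^3 - y + 3y^2 = C.


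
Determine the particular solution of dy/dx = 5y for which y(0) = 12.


General solution of y' = 5y is y = Ce^(5x).
Apply y(0) = 12: C = 12.
Particular solution: y = 12e^(5x).


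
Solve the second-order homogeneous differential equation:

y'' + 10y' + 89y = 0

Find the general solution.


Characteristic equation: r² + 10r + 89 = 0.
Discriminant is negative; roots r = -5 ± 8i (complex conjugate pair).
General solution uses e^(α x)(C₁ cos(β x) + C₂ sin(β x)): y = e^(-5x)(C₁cos(8x) + C₂sin(8x)).


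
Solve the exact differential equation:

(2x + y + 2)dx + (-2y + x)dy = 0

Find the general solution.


Check exactness: ∂M/∂y = 1 and ∂N/∂x = 1; equal, so the equation is exact.
Integrate M with respect to x (treating y as constant): ∫M dx = x^2 + xy + 2x + h(y).
Differentiate w.r.t. y and set equal to N: the x-dependent terms already match, leaving h'(y) = -2y. Integrate: h(y) = -y^2.
So F(x,y) = -y^2 + x^2 + xy + 2x.
General solution: -y^2 + x^2 + xy + 2x = C.


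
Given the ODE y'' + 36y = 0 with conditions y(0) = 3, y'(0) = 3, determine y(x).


Characteristic roots of r² + 36 = 0 are ±6i, so y = C₁cos(6x) + C₂sin(6x).
Apply y(0) = 3: C₁ = 3. Differentiate and apply y'(0) = 3: 6·C₂ = 3, so C₂ = 1/2.
Particular solution: y = 3cos(6x) + (1/2)sin(6x).


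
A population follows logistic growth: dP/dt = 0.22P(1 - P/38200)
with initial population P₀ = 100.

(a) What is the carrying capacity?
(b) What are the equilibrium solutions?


Logistic ODE dP/dt = 0.22P(1 - P/38200) has equilibria where dP/dt = 0, i.e. P = 0 or P = 38200.
The coefficient (1 - P/K) = 0 when P = K, identifying K = 38200 as the carrying capacity.
(a) K = 38200; (b) equilibria P = 0 and P = 38200.


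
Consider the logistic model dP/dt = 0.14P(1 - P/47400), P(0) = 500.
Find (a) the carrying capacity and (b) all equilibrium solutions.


Logistic ODE dP/dt = 0.14P(1 - P/47400) has equilibria where dP/dt = 0, i.e. P = 0 or P = 47400.
The coefficient (1 - P/K) = 0 when P = K, identifying K = 47400 as the carrying capacity.
(a) K = 47400; (b) equilibria P = 0 and P = 47400.


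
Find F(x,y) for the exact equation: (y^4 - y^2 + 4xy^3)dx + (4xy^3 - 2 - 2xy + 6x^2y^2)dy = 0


Check exactness: ∂M/∂y = 4y^3 - 2y + 12xy^2 and ∂N/∂x = 4y^3 - 2y + 12xy^2; equal, so the equation is exact.
Integrate M with respect to x (treating y as constant): ∫M dx = xy^4 - xy^2 + 2x^2y^3 + h(y).
Differentiate w.r.t. y and set equal to N: the x-dependent terms already match, leaving h'(y) = -2. Integrate: h(y) = -2y.
So F(x,y) = xy^4 - 2y - xy^2 + 2x^2y^3.
General solution: xy^4 - 2y - xy^2 + 2x^2y^3 = C.


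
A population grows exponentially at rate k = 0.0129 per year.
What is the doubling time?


Exponential growth: P(t) = P₀ e^(0.0129t). Set P(t)/P₀ = 2: e^(0.0129t) = 2.
Solve: t = ln(2)/0.0129 ≈ 53.73 years.


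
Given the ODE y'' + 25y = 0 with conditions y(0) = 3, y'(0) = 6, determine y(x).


Characteristic roots of r² + 25 = 0 are ±5i, so y = C₁cos(5x) + C₂sin(5x).
Apply y(0) = 3: C₁ = 3. Differentiate and apply y'(0) = 6: 5·C₂ = 6, so C₂ = 6/5.
Particular solution: y = 3cos(5x) + (6/5)sin(5x).


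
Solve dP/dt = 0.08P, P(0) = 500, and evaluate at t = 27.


The ODE dP/dt = 0.08P has solution P(t) = P(0)e^(0.08t).
Substitute P(0) = 500 and t = 27: P(27) = 500 e^(2.16) ≈ 4336.


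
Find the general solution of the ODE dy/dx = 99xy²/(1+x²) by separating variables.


Separate: dy/y² = 99x/(1+x²) dx.
Integrate LHS: ∫ dy/y² = -1/y.
Integrate RHS via u = 1+x²: (99/2)ln(1+x²) + C.
Result: -1/y = (99/2)ln(1+x²) + C.


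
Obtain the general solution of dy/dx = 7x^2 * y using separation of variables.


Separate variables: dy/y = 7x^2 dx.
Integrate: ln|y| = (7/3)x^3 + C₀.
Exponentiate: y = Ce^((7/3)x^3).


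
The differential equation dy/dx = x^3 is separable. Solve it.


Integrate both sides with respect to x: y = ∫ x^3 dx = (1/4)x^4 + C.


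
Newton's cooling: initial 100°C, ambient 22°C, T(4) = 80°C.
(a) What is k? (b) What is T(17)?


Newton's law: T(t) = T_a + (T₀ - T_a)e^(-kt).
(a) Use T(4) = 80: (80 - 22)/(100 - 22) = e^(-k·4), so k = -ln(0.744)/4 ≈ 0.0741.
(b) Apply k to t = 17: T(17) = 22 + (78)e^(-1.259) ≈ 44.1°C.


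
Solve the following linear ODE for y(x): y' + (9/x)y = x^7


P(x) = 9/x ⇒ μ = x^9.
(x^9 y)' = x^9·x^7 = x^16.
Integrate: x^9 y = x^17/(17) + C.
Solve for y: y = (1/17)x^8 + C/x^9.


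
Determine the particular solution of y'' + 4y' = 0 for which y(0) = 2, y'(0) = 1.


Characteristic roots of r² + 4r = 0 are -4, 0.
General solution y = c₁ e^(-4x) + c₂.
Apply y(0) = 2: c₁ + c₂ = 2. Apply y'(0) = 1: -4 c₁ + 0 c₂ = 1.
Solve: c₁ = -1/4, c₂ = 9/4.
Particular solution: y = -(1/4)e^(-4x) + 9/4.


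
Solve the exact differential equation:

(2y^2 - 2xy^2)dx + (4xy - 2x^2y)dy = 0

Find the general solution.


Check exactness: ∂M/∂y = 4y - 4xy and ∂N/∂x = 4y - 4xy; equal, so the equation is exact.
Integrate M with respect to x (treating y as constant): ∫M dx = 2xy^2 - x^2y^2 + h(y).
Differentiate w.r.t. y and set equal to N: all terms match, so h'(y) = 0 and h is a constant absorbed into C.
General solution: 2xy^2 - x^2y^2 = C.


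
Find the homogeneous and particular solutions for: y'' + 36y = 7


Homogeneous part: r² + 36 = 0 ⇒ r = ±6i, so y_h = C₁cos(6x) + C₂sin(6x).
Try constant y_p = A; plug in: 36A = 7 ⇒ A = 7/36.
General solution: y = C₁cos(6x) + C₂sin(6x) + 7/36.


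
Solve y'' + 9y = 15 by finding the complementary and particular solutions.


Homogeneous part: r² + 9 = 0 ⇒ r = ±3i, so y_h = C₁cos(3x) + C₂sin(3x).
Try constant y_p = A; plug in: 9A = 15 ⇒ A = 5/3.
General solution: y = C₁cos(3x) + C₂sin(3x) + 5/3.


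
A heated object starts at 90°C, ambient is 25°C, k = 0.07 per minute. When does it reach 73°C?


From T(t) = T_a + (T₀ - T_a)e^(-kt), set T(t) = 73:
(73 - 25) / (90 - 25) = e^(-0.07t), so t = -ln(0.738)/0.07 ≈ 4.3 minutes.


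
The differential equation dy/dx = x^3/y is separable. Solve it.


Separate variables: y dy = x^3 dx.
Integrate both sides: y²/2 = (1/4)x^4 + C₀.
Multiply by 2: y² = (1/2)x^4 + C.


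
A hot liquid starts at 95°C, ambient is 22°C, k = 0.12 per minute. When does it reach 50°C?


From T(t) = T_a + (T₀ - T_a)e^(-kt), set T(t) = 50:
(50 - 22) / (95 - 22) = e^(-0.12t), so t = -ln(0.384)/0.12 ≈ 8.0 minutes.


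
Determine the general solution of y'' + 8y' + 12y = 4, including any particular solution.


Characteristic roots of r² + 8r + 12 = 0 are -2, -6.
y_h = C₁e^(-2x) + C₂e^(-6x).
Constant forcing; try y_p = A. Then 12A = 4 ⇒ A = 1/3.
General solution: y = C₁e^(-2x) + C₂e^(-6x) + 1/3.


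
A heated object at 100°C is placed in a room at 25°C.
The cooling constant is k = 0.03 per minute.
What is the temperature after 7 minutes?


Newton's law: dT/dt = -k(T - T_a) has solution T(t) = T_a + (T₀ - T_a)e^(-kt).
Plug in T_a = 25, T₀ = 100, k = 0.03, t = 7: T(7) = 25 + (75)e^(-0.21) ≈ 85.8°C.


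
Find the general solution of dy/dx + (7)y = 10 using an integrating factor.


P(x) = 7, Q(x) = 10; integrating factor μ = e^(7x).
(μ y)' = 10e^(7x) ⇒ μ y = (10/7)e^(7x) + C.
Divide by μ: y = 10/7 + Ce^(-7x).


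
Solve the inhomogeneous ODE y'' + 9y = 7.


Homogeneous part: r² + 9 = 0 ⇒ r = ±3i, so y_h = C₁cos(3x) + C₂sin(3x).
Try constant y_p = A; plug in: 9A = 7 ⇒ A = 7/9.
General solution: y = C₁cos(3x) + C₂sin(3x) + 7/9.


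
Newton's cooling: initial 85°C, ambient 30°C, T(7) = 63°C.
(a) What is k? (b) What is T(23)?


Newton's law: T(t) = T_a + (T₀ - T_a)e^(-kt).
(a) Use T(7) = 63: (63 - 30)/(85 - 30) = e^(-k·7), so k = -ln(0.600)/7 ≈ 0.0730.
(b) Apply k to t = 23: T(23) = 30 + (55)e^(-1.678) ≈ 40.3°C.


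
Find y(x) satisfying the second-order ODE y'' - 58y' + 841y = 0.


Characteristic equation: r² - 58r + 841 = 0, i.e. (r - 29)² = 0.
Repeated root r = 29; include an x factor for the second linearly independent solution.
General solution: y = (C₁ + C₂x)e^(29x).


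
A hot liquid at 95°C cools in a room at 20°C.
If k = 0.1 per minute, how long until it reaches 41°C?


From T(t) = T_a + (T₀ - T_a)e^(-kt), set T(t) = 41:
(41 - 20) / (95 - 20) = e^(-0.1t), so t = -ln(0.280)/0.1 ≈ 12.7 minutes.


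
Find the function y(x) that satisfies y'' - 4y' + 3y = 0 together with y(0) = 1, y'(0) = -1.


Characteristic roots of r² - 4r + 3 = 0 are 1, 3.
General solution y = c₁ e^(x) + c₂ e^(3x).
Apply y(0) = 1: c₁ + c₂ = 1. Apply y'(0) = -1: 1 c₁ + 3 c₂ = -1.
Solve: c₁ = 2, c₂ = -1.
Particular solution: y = 2e^(x) - e^(3x).


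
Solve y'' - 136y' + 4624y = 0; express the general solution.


Characteristic equation: r² - 136r + 4624 = 0, i.e. (r - 68)² = 0.
Repeated root r = 68; include an x factor for the second linearly independent solution.
General solution: y = (C₁ + C₂x)e^(68x).


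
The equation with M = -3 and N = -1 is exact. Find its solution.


Check exactness: ∂M/∂y = 0 and ∂N/∂x = 0; equal, so the equation is exact.
Integrate M with respect to x (treating y as constant): ∫M dx = -3x + h(y).
Differentiate w.r.t. y and set equal to N: the x-dependent terms already match, leaving h'(y) = -1. Integrate: h(y) = -y.
So F(x,y) = -y - 3x.
General solution: -y - 3x = C.


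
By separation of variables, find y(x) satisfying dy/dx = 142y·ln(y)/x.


Separate: dy/[y ln(y)] = 142 dx/x.
Substitute u = ln(y): du/u = 142 dx/x.
Integrate: ln|ln(y)| = 142ln|x| + C₀, hence ln(y) = C·x^142.


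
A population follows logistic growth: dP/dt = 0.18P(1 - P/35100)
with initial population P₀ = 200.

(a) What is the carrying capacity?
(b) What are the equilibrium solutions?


Logistic ODE dP/dt = 0.18P(1 - P/35100) has equilibria where dP/dt = 0, i.e. P = 0 or P = 35100.
The coefficient (1 - P/K) = 0 when P = K, identifying K = 35100 as the carrying capacity.
(a) K = 35100; (b) equilibria P = 0 and P = 35100.


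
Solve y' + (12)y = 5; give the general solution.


P(x) = 12, Q(x) = 5; integrating factor μ = e^(12x).
(μ y)' = 5e^(12x) ⇒ μ y = (5/12)e^(12x) + C.
Divide by μ: y = 5/12 + Ce^(-12x).


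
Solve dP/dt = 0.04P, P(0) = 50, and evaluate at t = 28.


The ODE dP/dt = 0.04P has solution P(t) = P(0)e^(0.04t).
Substitute P(0) = 50 and t = 28: P(28) = 50 e^(1.12) ≈ 153.


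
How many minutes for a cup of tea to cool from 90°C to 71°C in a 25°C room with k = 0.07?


From T(t) = T_a + (T₀ - T_a)e^(-kt), set T(t) = 71:
(71 - 25) / (90 - 25) = e^(-0.07t), so t = -ln(0.708)/0.07 ≈ 4.9 minutes.


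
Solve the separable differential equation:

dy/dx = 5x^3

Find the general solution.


Integrate both sides with respect to x: y = ∫ 5x^3 dx = (5/4)x^4 + C.


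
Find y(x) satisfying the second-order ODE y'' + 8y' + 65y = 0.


Characteristic equation: r² + 8r + 65 = 0.
Discriminant is negative; roots r = -4 ± 7i (complex conjugate pair).
General solution uses e^(α x)(C₁ cos(β x) + C₂ sin(β x)): y = e^(-4x)(C₁cos(7x) + C₂sin(7x)).


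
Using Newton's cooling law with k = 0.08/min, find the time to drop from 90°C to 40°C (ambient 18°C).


From T(t) = T_a + (T₀ - T_a)e^(-kt), set T(t) = 40:
(40 - 18) / (90 - 18) = e^(-0.08t), so t = -ln(0.306)/0.08 ≈ 14.8 minutes.


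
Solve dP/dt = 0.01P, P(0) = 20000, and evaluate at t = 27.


The ODE dP/dt = 0.01P has solution P(t) = P(0)e^(0.01t).
Substitute P(0) = 20000 and t = 27: P(27) = 20000 e^(0.27) ≈ 26199.


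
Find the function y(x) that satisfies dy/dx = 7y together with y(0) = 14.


General solution of y' = 7y is y = Ce^(7x).
Apply y(0) = 14: C = 14.
Particular solution: y = 14e^(7x).


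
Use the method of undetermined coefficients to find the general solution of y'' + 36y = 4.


Homogeneous part: r² + 36 = 0 ⇒ r = ±6i, so y_h = C₁cos(6x) + C₂sin(6x).
Try constant y_p = A; plug in: 36A = 4 ⇒ A = 1/9.
General solution: y = C₁cos(6x) + C₂sin(6x) + 1/9.


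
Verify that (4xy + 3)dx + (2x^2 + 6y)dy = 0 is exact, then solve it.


Check exactness: ∂M/∂y = 4x and ∂N/∂x = 4x; equal, so the equation is exact.
Integrate M with respect to x (treating y as constant): ∫M dx = 2x^2y + 3x + h(y).
Differentiate w.r.t. y and set equal to N: the x-dependent terms already match, leaving h'(y) = 6y. Integrate: h(y) = 3y^2.
So F(x,y) = 2x^2y + 3y^2 + 3x.
General solution: 2x^2y + 3y^2 + 3x = C.


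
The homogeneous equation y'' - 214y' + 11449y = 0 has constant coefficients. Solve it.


Characteristic equation: r² - 214r + 11449 = 0, i.e. (r - 107)² = 0.
Repeated root r = 107; include an x factor for the second linearly independent solution.
General solution: y = (C₁ + C₂x)e^(107x).


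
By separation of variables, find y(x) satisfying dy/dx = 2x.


Integrate both sides with respect to x: y = ∫ 2x dx = x^2 + C.


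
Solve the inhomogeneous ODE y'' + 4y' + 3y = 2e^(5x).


Characteristic roots of r² + 4r + 3 = 0 are -3, -1.
y_h = C₁e^(-3x) + C₂e^(-x).
Forcing exponent 5 is not a characteristic root; try y_p = Ae^(5x).
Substitute: A·(25 + (4)·5 + (3)) = A·48 = 2, so A = 1/24.
General solution: y = C₁e^(-3x) + C₂e^(-x) + (1/24)e^(5x).


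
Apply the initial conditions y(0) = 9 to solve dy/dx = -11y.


General solution of y' = -11y is y = Ce^(-11x).
Apply y(0) = 9: C = 9.
Particular solution: y = 9e^(-11x).


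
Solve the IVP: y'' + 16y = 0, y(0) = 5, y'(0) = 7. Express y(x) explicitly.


Characteristic roots of r² + 16 = 0 are ±4i, so y = C₁cos(4x) + C₂sin(4x).
Apply y(0) = 5: C₁ = 5. Differentiate and apply y'(0) = 7: 4·C₂ = 7, so C₂ = 7/4.
Particular solution: y = 5cos(4x) + (7/4)sin(4x).


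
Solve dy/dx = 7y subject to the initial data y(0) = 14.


General solution of y' = 7y is y = Ce^(7x).
Apply y(0) = 14: C = 14.
Particular solution: y = 14e^(7x).


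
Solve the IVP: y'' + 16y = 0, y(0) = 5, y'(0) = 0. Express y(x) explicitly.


Characteristic roots of r² + 16 = 0 are ±4i, so y = C₁cos(4x) + C₂sin(4x).
Apply y(0) = 5: C₁ = 5. Differentiate and apply y'(0) = 0: 4·C₂ = 0, so C₂ = 0.
Particular solution: y = 5cos(4x).


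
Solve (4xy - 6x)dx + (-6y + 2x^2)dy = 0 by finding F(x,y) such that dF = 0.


Check exactness: ∂M/∂y = 4x and ∂N/∂x = 4x; equal, so the equation is exact.
Integrate M with respect to x (treating y as constant): ∫M dx = 2x^2y - 3x^2 + h(y).
Differentiate w.r.t. y and set equal to N: the x-dependent terms already match, leaving h'(y) = -6y. Integrate: h(y) = -3y^2.
So F(x,y) = -3y^2 + 2x^2y - 3x^2.
General solution: -3y^2 + 2x^2y - 3x^2 = C.


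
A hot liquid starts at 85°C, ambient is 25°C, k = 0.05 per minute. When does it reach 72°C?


From T(t) = T_a + (T₀ - T_a)e^(-kt), set T(t) = 72:
(72 - 25) / (85 - 25) = e^(-0.05t), so t = -ln(0.783)/0.05 ≈ 4.9 minutes.


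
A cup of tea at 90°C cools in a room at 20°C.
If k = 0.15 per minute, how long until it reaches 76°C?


From T(t) = T_a + (T₀ - T_a)e^(-kt), set T(t) = 76:
(76 - 20) / (90 - 20) = e^(-0.15t), so t = -ln(0.800)/0.15 ≈ 1.5 minutes.


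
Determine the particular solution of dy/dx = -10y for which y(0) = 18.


General solution of y' = -10y is y = Ce^(-10x).
Apply y(0) = 18: C = 18.
Particular solution: y = 18e^(-10x).


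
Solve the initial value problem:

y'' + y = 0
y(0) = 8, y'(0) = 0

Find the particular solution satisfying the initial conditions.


Characteristic roots of r² + 1 = 0 are ±1i, so y = C₁cos(x) + C₂sin(x).
Apply y(0) = 8: C₁ = 8. Differentiate and apply y'(0) = 0: 1·C₂ = 0, so C₂ = 0.
Particular solution: y = 8cos(x).


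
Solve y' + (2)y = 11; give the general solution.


P(x) = 2, Q(x) = 11; integrating factor μ = e^(2x).
(μ y)' = 11e^(2x) ⇒ μ y = (11/2)e^(2x) + C.
Divide by μ: y = 11/2 + Ce^(-2x).


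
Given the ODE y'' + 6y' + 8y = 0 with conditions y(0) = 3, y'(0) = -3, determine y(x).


Characteristic roots of r² + 6r + 8 = 0 are -2, -4.
General solution y = c₁ e^(-2x) + c₂ e^(-4x).
Apply y(0) = 3: c₁ + c₂ = 3. Apply y'(0) = -3: -2 c₁ - 4 c₂ = -3.
Solve: c₁ = 9/2, c₂ = -3/2.
Particular solution: y = (9/2)e^(-2x) - (3/2)e^(-4x).


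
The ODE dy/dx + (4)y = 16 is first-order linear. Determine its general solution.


P(x) = 4, Q(x) = 16; integrating factor μ = e^(4x).
(μ y)' = 16e^(4x) ⇒ μ y = 4e^(4x) + C.
Divide by μ: y = 4 + Ce^(-4x).


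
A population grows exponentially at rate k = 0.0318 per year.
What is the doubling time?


Exponential growth: P(t) = P₀ e^(0.0318t). Set P(t)/P₀ = 2: e^(0.0318t) = 2.
Solve: t = ln(2)/0.0318 ≈ 21.80 years.


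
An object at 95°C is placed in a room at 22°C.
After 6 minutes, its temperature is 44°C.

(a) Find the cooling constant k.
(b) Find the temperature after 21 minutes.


Newton's law: T(t) = T_a + (T₀ - T_a)e^(-kt).
(a) Use T(6) = 44: (44 - 22)/(95 - 22) = e^(-k·6), so k = -ln(0.301)/6 ≈ 0.1999.
(b) Apply k to t = 21: T(21) = 22 + (73)e^(-4.198) ≈ 23.1°C.


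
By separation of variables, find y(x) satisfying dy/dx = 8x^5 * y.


Separate variables: dy/y = 8x^5 dx.
Integrate: ln|y| = (4/3)x^6 + C₀.
Exponentiate: y = Ce^((4/3)x^6).


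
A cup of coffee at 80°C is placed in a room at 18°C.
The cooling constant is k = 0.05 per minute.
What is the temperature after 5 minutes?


Newton's law: dT/dt = -k(T - T_a) has solution T(t) = T_a + (T₀ - T_a)e^(-kt).
Plug in T_a = 18, T₀ = 80, k = 0.05, t = 5: T(5) = 18 + (62)e^(-0.25) ≈ 66.3°C.


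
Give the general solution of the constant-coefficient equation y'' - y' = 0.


Characteristic equation: r² - r = 0.
Factor: (r - 1)(r - 0) = 0 ⇒ r = 1, 0 (distinct real).
General solution: y = C₁e^(x) + C₂.


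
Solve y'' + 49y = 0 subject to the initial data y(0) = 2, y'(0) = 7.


Characteristic roots of r² + 49 = 0 are ±7i, so y = C₁cos(7x) + C₂sin(7x).
Apply y(0) = 2: C₁ = 2. Differentiate and apply y'(0) = 7: 7·C₂ = 7, so C₂ = 1.
Particular solution: y = 2cos(7x) + sin(7x).


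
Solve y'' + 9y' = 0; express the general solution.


Characteristic equation: r² + 9r = 0.
Factor: (r + 9)(r - 0) = 0 ⇒ r = -9, 0 (distinct real).
General solution: y = C₁e^(-9x) + C₂.


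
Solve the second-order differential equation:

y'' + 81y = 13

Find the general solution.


Homogeneous part: r² + 81 = 0 ⇒ r = ±9i, so y_h = C₁cos(9x) + C₂sin(9x).
Try constant y_p = A; plug in: 81A = 13 ⇒ A = 13/81.
General solution: y = C₁cos(9x) + C₂sin(9x) + 13/81.


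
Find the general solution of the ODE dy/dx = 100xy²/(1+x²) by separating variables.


Separate: dy/y² = 100x/(1+x²) dx.
Integrate LHS: ∫ dy/y² = -1/y.
Integrate RHS via u = 1+x²: 50ln(1+x²) + C.
Result: -1/y = 50ln(1+x²) + C.


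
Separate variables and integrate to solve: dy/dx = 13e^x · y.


Separate variables: dy/y = 13e^x dx.
Integrate: ln|y| = 13e^x + C₀.
Exponentiate: y = Ce^(13e^x).


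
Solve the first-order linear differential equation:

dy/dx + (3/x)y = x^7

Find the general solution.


P(x) = 3/x ⇒ μ = x^3.
(x^3 y)' = x^3·x^7 = x^10.
Integrate: x^3 y = x^11/(11) + C.
Solve for y: y = (1/11)x^8 + C/x^3.


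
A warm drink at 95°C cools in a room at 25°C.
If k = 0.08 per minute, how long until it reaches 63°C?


From T(t) = T_a + (T₀ - T_a)e^(-kt), set T(t) = 63:
(63 - 25) / (95 - 25) = e^(-0.08t), so t = -ln(0.543)/0.08 ≈ 7.6 minutes.


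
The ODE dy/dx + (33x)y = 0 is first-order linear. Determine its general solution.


P(x) = 33x ⇒ μ = e^((33/2)x²).
Q(x) = 0 so μ y is constant: y = Ce^(-(33/2)x²).


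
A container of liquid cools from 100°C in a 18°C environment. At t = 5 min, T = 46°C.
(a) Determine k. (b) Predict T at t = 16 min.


Newton's law: T(t) = T_a + (T₀ - T_a)e^(-kt).
(a) Use T(5) = 46: (46 - 18)/(100 - 18) = e^(-k·5), so k = -ln(0.341)/5 ≈ 0.2149.
(b) Apply k to t = 16: T(16) = 18 + (82)e^(-3.438) ≈ 20.6°C.


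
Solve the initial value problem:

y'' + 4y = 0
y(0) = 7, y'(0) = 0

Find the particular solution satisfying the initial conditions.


Characteristic roots of r² + 4 = 0 are ±2i, so y = C₁cos(2x) + C₂sin(2x).
Apply y(0) = 7: C₁ = 7. Differentiate and apply y'(0) = 0: 2·C₂ = 0, so C₂ = 0.
Particular solution: y = 7cos(2x).


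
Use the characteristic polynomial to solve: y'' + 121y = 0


Characteristic equation: r² + 121 = 0.
Discriminant is negative; roots r = 0 ± 11i (complex conjugate pair).
General solution uses e^(α x)(C₁ cos(β x) + C₂ sin(β x)): y = C₁cos(11x) + C₂sin(11x).


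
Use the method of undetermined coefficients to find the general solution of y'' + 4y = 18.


Homogeneous part: r² + 4 = 0 ⇒ r = ±2i, so y_h = C₁cos(2x) + C₂sin(2x).
Try constant y_p = A; plug in: 4A = 18 ⇒ A = 9/2.
General solution: y = C₁cos(2x) + C₂sin(2x) + 9/2.


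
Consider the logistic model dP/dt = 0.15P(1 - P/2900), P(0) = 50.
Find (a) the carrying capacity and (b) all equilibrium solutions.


Logistic ODE dP/dt = 0.15P(1 - P/2900) has equilibria where dP/dt = 0, i.e. P = 0 or P = 2900.
The coefficient (1 - P/K) = 0 when P = K, identifying K = 2900 as the carrying capacity.
(a) K = 2900; (b) equilibria P = 0 and P = 2900.


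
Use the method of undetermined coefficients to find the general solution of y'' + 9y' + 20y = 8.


Characteristic roots of r² + 9r + 20 = 0 are -5, -4.
y_h = C₁e^(-5x) + C₂e^(-4x).
Constant forcing; try y_p = A. Then 20A = 8 ⇒ A = 2/5.
General solution: y = C₁e^(-5x) + C₂e^(-4x) + 2/5.


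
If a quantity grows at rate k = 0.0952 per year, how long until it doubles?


Exponential growth: P(t) = P₀ e^(0.0952t). Set P(t)/P₀ = 2: e^(0.0952t) = 2.
Solve: t = ln(2)/0.0952 ≈ 7.28 years.


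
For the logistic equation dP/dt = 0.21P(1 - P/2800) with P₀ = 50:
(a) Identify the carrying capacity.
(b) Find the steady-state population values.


Logistic ODE dP/dt = 0.21P(1 - P/2800) has equilibria where dP/dt = 0, i.e. P = 0 or P = 2800.
The coefficient (1 - P/K) = 0 when P = K, identifying K = 2800 as the carrying capacity.
(a) K = 2800; (b) equilibria P = 0 and P = 2800.


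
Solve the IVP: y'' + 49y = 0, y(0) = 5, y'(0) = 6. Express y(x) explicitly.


Characteristic roots of r² + 49 = 0 are ±7i, so y = C₁cos(7x) + C₂sin(7x).
Apply y(0) = 5: C₁ = 5. Differentiate and apply y'(0) = 6: 7·C₂ = 6, so C₂ = 6/7.
Particular solution: y = 5cos(7x) + (6/7)sin(7x).


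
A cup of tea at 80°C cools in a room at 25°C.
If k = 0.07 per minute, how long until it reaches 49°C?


From T(t) = T_a + (T₀ - T_a)e^(-kt), set T(t) = 49:
(49 - 25) / (80 - 25) = e^(-0.07t), so t = -ln(0.436)/0.07 ≈ 11.8 minutes.


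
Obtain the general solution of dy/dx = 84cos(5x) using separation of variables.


g(y) = 1, so integrate directly: y = ∫ 84cos(5x) dx = (84/5)sin(5x) + C.


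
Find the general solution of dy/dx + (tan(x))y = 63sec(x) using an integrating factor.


P(x) = tan(x) ⇒ μ = e^(∫tan(x)dx) = sec(x).
(sec(x) y)' = 63sec²(x) ⇒ sec(x) y = 63tan(x) + C.
Multiply by cos(x): y = 63sin(x) + C·cos(x).


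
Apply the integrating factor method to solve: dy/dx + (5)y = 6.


P(x) = 5, Q(x) = 6; integrating factor μ = e^(5x).
(μ y)' = 6e^(5x) ⇒ μ y = (6/5)e^(5x) + C.
Divide by μ: y = 6/5 + Ce^(-5x).


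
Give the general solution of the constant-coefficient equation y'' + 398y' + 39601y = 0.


Characteristic equation: r² + 398r + 39601 = 0, i.e. (r + 199)² = 0.
Repeated root r = -199; include an x factor for the second linearly independent solution.
General solution: y = (C₁ + C₂x)e^(-199x).


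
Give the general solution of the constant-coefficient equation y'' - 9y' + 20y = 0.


Characteristic equation: r² - 9r + 20 = 0.
Factor: (r - 5)(r - 4) = 0 ⇒ r = 5, 4 (distinct real).
General solution: y = C₁e^(5x) + C₂e^(4x).


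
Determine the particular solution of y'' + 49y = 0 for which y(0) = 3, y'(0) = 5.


Characteristic roots of r² + 49 = 0 are ±7i, so y = C₁cos(7x) + C₂sin(7x).
Apply y(0) = 3: C₁ = 3. Differentiate and apply y'(0) = 5: 7·C₂ = 5, so C₂ = 5/7.
Particular solution: y = 3cos(7x) + (5/7)sin(7x).


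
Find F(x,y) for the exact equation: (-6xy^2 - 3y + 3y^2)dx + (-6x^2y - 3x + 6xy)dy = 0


Check exactness: ∂M/∂y = -12xy - 3 + 6y and ∂N/∂x = -12xy - 3 + 6y; equal, so the equation is exact.
Integrate M with respect to x (treating y as constant): ∫M dx = -3x^2y^2 - 3xy + 3xy^2 + h(y).
Differentiate w.r.t. y and set equal to N: all terms match, so h'(y) = 0 and h is a constant absorbed into C.
General solution: -3x^2y^2 - 3xy + 3xy^2 = C.


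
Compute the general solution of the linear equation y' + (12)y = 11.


P(x) = 12, Q(x) = 11; integrating factor μ = e^(12x).
(μ y)' = 11e^(12x) ⇒ μ y = (11/12)e^(12x) + C.
Divide by μ: y = 11/12 + Ce^(-12x).


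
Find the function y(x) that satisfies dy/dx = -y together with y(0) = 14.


General solution of y' = -y is y = Ce^(-x).
Apply y(0) = 14: C = 14.
Particular solution: y = 14e^(-x).


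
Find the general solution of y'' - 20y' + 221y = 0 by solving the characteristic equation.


Characteristic equation: r² - 20r + 221 = 0.
Discriminant is negative; roots r = 10 ± 11i (complex conjugate pair).
General solution uses e^(α x)(C₁ cos(β x) + C₂ sin(β x)): y = e^(10x)(C₁cos(11x) + C₂sin(11x)).


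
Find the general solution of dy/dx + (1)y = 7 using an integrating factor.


P(x) = 1, Q(x) = 7; integrating factor μ = e^(x).
(μ y)' = 7e^(x) ⇒ μ y = 7e^(x) + C.
Divide by μ: y = 7 + Ce^(-x).


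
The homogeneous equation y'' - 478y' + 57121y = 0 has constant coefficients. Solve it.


Characteristic equation: r² - 478r + 57121 = 0, i.e. (r - 239)² = 0.
Repeated root r = 239; include an x factor for the second linearly independent solution.
General solution: y = (C₁ + C₂x)e^(239x).


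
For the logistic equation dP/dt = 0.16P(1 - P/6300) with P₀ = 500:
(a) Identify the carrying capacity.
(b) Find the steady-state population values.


Logistic ODE dP/dt = 0.16P(1 - P/6300) has equilibria where dP/dt = 0, i.e. P = 0 or P = 6300.
The coefficient (1 - P/K) = 0 when P = K, identifying K = 6300 as the carrying capacity.
(a) K = 6300; (b) equilibria P = 0 and P = 6300.


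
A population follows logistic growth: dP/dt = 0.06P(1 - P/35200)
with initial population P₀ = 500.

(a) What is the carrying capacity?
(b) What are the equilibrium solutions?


Logistic ODE dP/dt = 0.06P(1 - P/35200) has equilibria where dP/dt = 0, i.e. P = 0 or P = 35200.
The coefficient (1 - P/K) = 0 when P = K, identifying K = 35200 as the carrying capacity.
(a) K = 35200; (b) equilibria P = 0 and P = 35200.


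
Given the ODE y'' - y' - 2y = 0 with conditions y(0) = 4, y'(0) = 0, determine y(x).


Characteristic roots of r² - r - 2 = 0 are -1, 2.
General solution y = c₁ e^(-x) + c₂ e^(2x).
Apply y(0) = 4: c₁ + c₂ = 4. Apply y'(0) = 0: -1 c₁ + 2 c₂ = 0.
Solve: c₁ = 8/3, c₂ = 4/3.
Particular solution: y = (8/3)e^(-x) + (4/3)e^(2x).


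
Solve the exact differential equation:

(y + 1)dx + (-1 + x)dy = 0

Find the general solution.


Check exactness: ∂M/∂y = 1 and ∂N/∂x = 1; equal, so the equation is exact.
Integrate M with respect to x (treating y as constant): ∫M dx = xy + x + h(y).
Differentiate w.r.t. y and set equal to N: the x-dependent terms already match, leaving h'(y) = -1. Integrate: h(y) = -y.
So F(x,y) = -y + xy + x.
General solution: -y + xy + x = C.


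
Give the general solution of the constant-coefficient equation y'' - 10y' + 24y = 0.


Characteristic equation: r² - 10r + 24 = 0.
Factor: (r - 4)(r - 6) = 0 ⇒ r = 4, 6 (distinct real).
General solution: y = C₁e^(4x) + C₂e^(6x).


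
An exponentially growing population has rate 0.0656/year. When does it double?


Exponential growth: P(t) = P₀ e^(0.0656t). Set P(t)/P₀ = 2: e^(0.0656t) = 2.
Solve: t = ln(2)/0.0656 ≈ 10.57 years.


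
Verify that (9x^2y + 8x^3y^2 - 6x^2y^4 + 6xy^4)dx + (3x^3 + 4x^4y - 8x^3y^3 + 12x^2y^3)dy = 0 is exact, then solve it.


Check exactness: ∂M/∂y = 9x^2 + 16x^3y - 24x^2y^3 + 24xy^3 and ∂N/∂x = 9x^2 + 16x^3y - 24x^2y^3 + 24xy^3; equal, so the equation is exact.
Integrate M with respect to x (treating y as constant): ∫M dx = 3x^3y + 2x^4y^2 - 2x^3y^4 + 3x^2y^4 + h(y).
Differentiate w.r.t. y and set equal to N: all terms match, so h'(y) = 0 and h is a constant absorbed into C.
General solution: 3x^3y + 2x^4y^2 - 2x^3y^4 + 3x^2y^4 = C.


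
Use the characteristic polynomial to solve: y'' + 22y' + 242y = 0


Characteristic equation: r² + 22r + 242 = 0.
Discriminant is negative; roots r = -11 ± 11i (complex conjugate pair).
General solution uses e^(α x)(C₁ cos(β x) + C₂ sin(β x)): y = e^(-11x)(C₁cos(11x) + C₂sin(11x)).


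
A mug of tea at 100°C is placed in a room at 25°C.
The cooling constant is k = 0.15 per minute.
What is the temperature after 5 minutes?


Newton's law: dT/dt = -k(T - T_a) has solution T(t) = T_a + (T₀ - T_a)e^(-kt).
Plug in T_a = 25, T₀ = 100, k = 0.15, t = 5: T(5) = 25 + (75)e^(-0.75) ≈ 60.4°C.


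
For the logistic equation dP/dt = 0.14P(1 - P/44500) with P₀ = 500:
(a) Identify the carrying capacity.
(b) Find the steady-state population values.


Logistic ODE dP/dt = 0.14P(1 - P/44500) has equilibria where dP/dt = 0, i.e. P = 0 or P = 44500.
The coefficient (1 - P/K) = 0 when P = K, identifying K = 44500 as the carrying capacity.
(a) K = 44500; (b) equilibria P = 0 and P = 44500.


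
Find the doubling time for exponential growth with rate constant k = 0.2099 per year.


Exponential growth: P(t) = P₀ e^(0.2099t). Set P(t)/P₀ = 2: e^(0.2099t) = 2.
Solve: t = ln(2)/0.2099 ≈ 3.30 years.


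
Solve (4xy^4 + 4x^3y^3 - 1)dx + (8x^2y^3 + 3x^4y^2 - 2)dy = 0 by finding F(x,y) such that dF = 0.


Check exactness: ∂M/∂y = 16xy^3 + 12x^3y^2 and ∂N/∂x = 16xy^3 + 12x^3y^2; equal, so the equation is exact.
Integrate M with respect to x (treating y as constant): ∫M dx = 2x^2y^4 + x^4y^3 - x + h(y).
Differentiate w.r.t. y and set equal to N: the x-dependent terms already match, leaving h'(y) = -2. Integrate: h(y) = -2y.
So F(x,y) = 2x^2y^4 + x^4y^3 - 2y - x.
General solution: 2x^2y^4 + x^4y^3 - 2y - x = C.


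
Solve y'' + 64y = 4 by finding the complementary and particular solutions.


Homogeneous part: r² + 64 = 0 ⇒ r = ±8i, so y_h = C₁cos(8x) + C₂sin(8x).
Try constant y_p = A; plug in: 64A = 4 ⇒ A = 1/16.
General solution: y = C₁cos(8x) + C₂sin(8x) + 1/16.


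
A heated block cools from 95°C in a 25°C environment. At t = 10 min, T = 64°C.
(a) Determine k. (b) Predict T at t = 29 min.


Newton's law: T(t) = T_a + (T₀ - T_a)e^(-kt).
(a) Use T(10) = 64: (64 - 25)/(95 - 25) = e^(-k·10), so k = -ln(0.557)/10 ≈ 0.0585.
(b) Apply k to t = 29: T(29) = 25 + (70)e^(-1.696) ≈ 37.8°C.


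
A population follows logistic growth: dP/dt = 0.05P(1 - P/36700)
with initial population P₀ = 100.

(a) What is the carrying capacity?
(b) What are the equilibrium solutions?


Logistic ODE dP/dt = 0.05P(1 - P/36700) has equilibria where dP/dt = 0, i.e. P = 0 or P = 36700.
The coefficient (1 - P/K) = 0 when P = K, identifying K = 36700 as the carrying capacity.
(a) K = 36700; (b) equilibria P = 0 and P = 36700.


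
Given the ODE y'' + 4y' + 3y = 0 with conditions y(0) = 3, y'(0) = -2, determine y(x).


Characteristic roots of r² + 4r + 3 = 0 are -3, -1.
General solution y = c₁ e^(-3x) + c₂ e^(-x).
Apply y(0) = 3: c₁ + c₂ = 3. Apply y'(0) = -2: -3 c₁ - 1 c₂ = -2.
Solve: c₁ = -1/2, c₂ = 7/2.
Particular solution: y = -(1/2)e^(-3x) + (7/2)e^(-x).


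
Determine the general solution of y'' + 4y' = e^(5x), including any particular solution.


Characteristic roots of r² + 4r = 0 are 0, -4.
y_h = C₁ + C₂e^(-4x).
Forcing exponent 5 is not a characteristic root; try y_p = Ae^(5x).
Substitute: A·(25 + (4)·5 + (0)) = A·45 = 1, so A = 1/45.
General solution: y = C₁ + C₂e^(-4x) + (1/45)e^(5x).


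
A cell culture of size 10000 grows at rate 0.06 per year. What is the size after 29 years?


The ODE dP/dt = 0.06P has solution P(t) = P(0)e^(0.06t).
Substitute P(0) = 10000 and t = 29: P(29) = 10000 e^(1.74) ≈ 56973.


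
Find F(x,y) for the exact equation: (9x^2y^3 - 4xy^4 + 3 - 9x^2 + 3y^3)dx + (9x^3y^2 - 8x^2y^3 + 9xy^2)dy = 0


Check exactness: ∂M/∂y = 27x^2y^2 - 16xy^3 + 9y^2 and ∂N/∂x = 27x^2y^2 - 16xy^3 + 9y^2; equal, so the equation is exact.
Integrate M with respect to x (treating y as constant): ∫M dx = 3x^3y^3 - 2x^2y^4 + 3x - 3x^3 + 3xy^3 + h(y).
Differentiate w.r.t. y and set equal to N: all terms match, so h'(y) = 0 and h is a constant absorbed into C.
General solution: 3x^3y^3 - 2x^2y^4 + 3x - 3x^3 + 3xy^3 = C.


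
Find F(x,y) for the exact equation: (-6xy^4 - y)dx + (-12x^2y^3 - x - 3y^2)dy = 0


Check exactness: ∂M/∂y = -24xy^3 - 1 and ∂N/∂x = -24xy^3 - 1; equal, so the equation is exact.
Integrate M with respect to x (treating y as constant): ∫M dx = -3x^2y^4 - xy + h(y).
Differentiate w.r.t. y and set equal to N: the x-dependent terms already match, leaving h'(y) = -3y^2. Integrate: h(y) = -y^3.
So F(x,y) = -3x^2y^4 - xy - y^3.
General solution: -3x^2y^4 - xy - y^3 = C.


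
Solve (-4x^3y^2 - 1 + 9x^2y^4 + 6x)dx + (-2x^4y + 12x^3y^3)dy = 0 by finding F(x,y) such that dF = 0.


Check exactness: ∂M/∂y = -8x^3y + 36x^2y^3 and ∂N/∂x = -8x^3y + 36x^2y^3; equal, so the equation is exact.
Integrate M with respect to x (treating y as constant): ∫M dx = -x^4y^2 - x + 3x^3y^4 + 3x^2 + h(y).
Differentiate w.r.t. y and set equal to N: all terms match, so h'(y) = 0 and h is a constant absorbed into C.
General solution: -x^4y^2 - x + 3x^3y^4 + 3x^2 = C.


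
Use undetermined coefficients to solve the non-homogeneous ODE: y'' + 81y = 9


Homogeneous part: r² + 81 = 0 ⇒ r = ±9i, so y_h = C₁cos(9x) + C₂sin(9x).
Try constant y_p = A; plug in: 81A = 9 ⇒ A = 1/9.
General solution: y = C₁cos(9x) + C₂sin(9x) + 1/9.


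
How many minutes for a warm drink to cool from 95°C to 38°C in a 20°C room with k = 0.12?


From T(t) = T_a + (T₀ - T_a)e^(-kt), set T(t) = 38:
(38 - 20) / (95 - 20) = e^(-0.12t), so t = -ln(0.240)/0.12 ≈ 11.9 minutes.


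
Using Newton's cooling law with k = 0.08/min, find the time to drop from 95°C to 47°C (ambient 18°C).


From T(t) = T_a + (T₀ - T_a)e^(-kt), set T(t) = 47:
(47 - 18) / (95 - 18) = e^(-0.08t), so t = -ln(0.377)/0.08 ≈ 12.2 minutes.


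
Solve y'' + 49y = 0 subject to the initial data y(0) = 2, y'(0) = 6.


Characteristic roots of r² + 49 = 0 are ±7i, so y = C₁cos(7x) + C₂sin(7x).
Apply y(0) = 2: C₁ = 2. Differentiate and apply y'(0) = 6: 7·C₂ = 6, so C₂ = 6/7.
Particular solution: y = 2cos(7x) + (6/7)sin(7x).


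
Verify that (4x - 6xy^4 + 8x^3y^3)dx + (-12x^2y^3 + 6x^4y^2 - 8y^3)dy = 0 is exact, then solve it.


Check exactness: ∂M/∂y = -24xy^3 + 24x^3y^2 and ∂N/∂x = -24xy^3 + 24x^3y^2; equal, so the equation is exact.
Integrate M with respect to x (treating y as constant): ∫M dx = 2x^2 - 3x^2y^4 + 2x^4y^3 + h(y).
Differentiate w.r.t. y and set equal to N: the x-dependent terms already match, leaving h'(y) = -8y^3. Integrate: h(y) = -2y^4.
So F(x,y) = 2x^2 - 3x^2y^4 + 2x^4y^3 - 2y^4.
General solution: 2x^2 - 3x^2y^4 + 2x^4y^3 - 2y^4 = C.


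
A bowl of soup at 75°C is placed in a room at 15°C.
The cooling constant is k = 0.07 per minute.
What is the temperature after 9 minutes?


Newton's law: dT/dt = -k(T - T_a) has solution T(t) = T_a + (T₀ - T_a)e^(-kt).
Plug in T_a = 15, T₀ = 75, k = 0.07, t = 9: T(9) = 15 + (60)e^(-0.63) ≈ 47.0°C.
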